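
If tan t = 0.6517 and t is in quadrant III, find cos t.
cos t = -0.8378 (using tan²t + 1 = sec²t)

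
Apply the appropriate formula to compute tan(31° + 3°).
tan(31° + 3°) = (tan 31° + tan 3°)/(1 - tan 31° tan 3°) = 0.6745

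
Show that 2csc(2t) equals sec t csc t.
LHS = 2/sin(2t) = 2/(2 sin t cos t) = 1/(sin t cos t) = (1/cos t)(1/sin t) = sec t csc t = RHS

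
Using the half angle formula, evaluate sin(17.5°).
sin(17.5°) = √((1 - cos 35°)/2) = 0.3007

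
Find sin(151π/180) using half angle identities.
sin(151π/180) = √((1 - cos 151π/90)/2) = 0.4848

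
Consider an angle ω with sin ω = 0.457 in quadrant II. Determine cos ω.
cos ω = ±√(1 - sin²ω) = -0.8895 (negative in QII)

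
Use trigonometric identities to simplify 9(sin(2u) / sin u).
9(sin(2u) / sin u) = 9(2 cos u) (using Double angle)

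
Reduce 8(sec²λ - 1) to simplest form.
8(sec²λ - 1) = 8(tan²λ) (using Pythagorean identity)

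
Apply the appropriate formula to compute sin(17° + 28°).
sin(17° + 28°) = sin 17° cos 28° + cos 17° sin 28° = √2/2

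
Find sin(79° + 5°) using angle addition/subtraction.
sin(79° + 5°) = sin 79° cos 5° + cos 79° sin 5° = 0.9945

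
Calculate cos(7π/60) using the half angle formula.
cos(7π/60) = √((1 + cos 7π/30)/2) = 0.9336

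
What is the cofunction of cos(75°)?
cos(75°) = sin(90° - 75°) = sin(15°)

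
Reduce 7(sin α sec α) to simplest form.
7(sin α sec α) = 7(tan α) (using Reciprocal + quotient)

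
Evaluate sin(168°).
sin(168°) = 0.2079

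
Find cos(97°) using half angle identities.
cos(97°) = -√((1 + cos 194°)/2) = -0.1219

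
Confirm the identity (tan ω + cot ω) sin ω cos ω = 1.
LHS = (sin ω/cos ω + cos ω/sin ω) sin ω cos ω = ((sin²ω + cos²ω)/(sin ω cos ω)) · sin ω cos ω = sin²ω + cos²ω = 1 = RHS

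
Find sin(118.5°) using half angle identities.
sin(118.5°) = √((1 - cos 237°)/2) = 0.8788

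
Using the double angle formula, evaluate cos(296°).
cos(296°) = cos²148° - sin²148° = 0.4384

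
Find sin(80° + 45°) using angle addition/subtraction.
sin(80° + 45°) = sin 80° cos 45° + cos 80° sin 45° = 0.8192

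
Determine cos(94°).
cos(94°) = -0.06976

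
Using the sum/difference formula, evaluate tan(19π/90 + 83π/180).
tan(19π/90 + 83π/180) = (tan 19π/90 + tan 83π/180)/(1 - tan 19π/90 tan 83π/180) = -1.664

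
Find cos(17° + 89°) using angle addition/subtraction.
cos(17° + 89°) = cos 17° cos 89° - sin 17° sin 89° = -0.2756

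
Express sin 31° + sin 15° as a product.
sin 31° + sin 15° = 2 sin(23°) cos(8°)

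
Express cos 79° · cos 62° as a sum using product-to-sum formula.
cos 79° cos 62° = (1/2)[cos(79°-62°) + cos(79°+62°)]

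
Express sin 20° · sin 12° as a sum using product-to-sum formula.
sin 20° sin 12° = (1/2)[cos(20°-12°) - cos(20°+12°)]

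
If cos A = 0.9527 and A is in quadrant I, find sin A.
sin A = 0.3039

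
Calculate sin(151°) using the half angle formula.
sin(151°) = √((1 - cos 302°)/2) = 0.4848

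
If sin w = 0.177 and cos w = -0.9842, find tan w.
tan w = sin w / cos w = -0.1798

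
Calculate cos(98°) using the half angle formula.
cos(98°) = -√((1 + cos 196°)/2) = -0.1392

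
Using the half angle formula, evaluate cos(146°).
cos(146°) = -√((1 + cos 292°)/2) = -0.829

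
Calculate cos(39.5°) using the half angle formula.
cos(39.5°) = √((1 + cos 79°)/2) = 0.7716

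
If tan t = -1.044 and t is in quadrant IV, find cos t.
cos t = 0.6917 (using tan²t + 1 = sec²t)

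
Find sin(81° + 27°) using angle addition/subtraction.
sin(81° + 27°) = sin 81° cos 27° + cos 81° sin 27° = 0.9511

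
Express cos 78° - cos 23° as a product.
cos 78° - cos 23° = -2 sin(50.5°) sin(27.5°)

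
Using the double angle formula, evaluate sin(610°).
sin(610°) = 2 sin 305° cos 305° = -0.9397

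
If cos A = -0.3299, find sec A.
sec A = 1/cos A = -3.031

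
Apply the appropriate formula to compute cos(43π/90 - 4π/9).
cos(43π/90 - 4π/9) = cos 43π/90 cos 4π/9 + sin 43π/90 sin 4π/9 = 0.9945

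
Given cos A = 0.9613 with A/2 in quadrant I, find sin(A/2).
sin(A/2) = ±√((1 - cos A)/2); positive since A/2 ∈ QI, so sin(A/2) = 0.1391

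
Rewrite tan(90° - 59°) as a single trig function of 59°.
tan(90° - 59°) = cot(59°)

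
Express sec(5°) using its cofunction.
sec(5°) = csc(90° - 5°) = csc(85°)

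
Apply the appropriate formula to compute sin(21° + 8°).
sin(21° + 8°) = sin 21° cos 8° + cos 21° sin 8° = 0.4848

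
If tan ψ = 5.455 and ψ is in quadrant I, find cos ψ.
cos ψ = 0.1803 (using tan²ψ + 1 = sec²ψ)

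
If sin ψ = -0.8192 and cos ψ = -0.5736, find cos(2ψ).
cos(2ψ) = cos²ψ - sin²ψ = -0.3421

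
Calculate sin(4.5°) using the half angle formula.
sin(4.5°) = √((1 - cos 9°)/2) = 0.07846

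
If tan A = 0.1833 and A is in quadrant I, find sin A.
sin A = 0.1803 (using tan²A + 1 = sec²A)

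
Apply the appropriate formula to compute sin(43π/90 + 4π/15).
sin(43π/90 + 4π/15) = sin 43π/90 cos 4π/15 + cos 43π/90 sin 4π/15 = 0.7193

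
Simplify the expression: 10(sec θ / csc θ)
10(sec θ / csc θ) = 10(tan θ) (using Reciprocal identities)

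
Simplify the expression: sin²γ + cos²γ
sin²γ + cos²γ = 1 (using Pythagorean identity)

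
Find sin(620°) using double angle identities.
sin(620°) = 2 sin 310° cos 310° = -0.9848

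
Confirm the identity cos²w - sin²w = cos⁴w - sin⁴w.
RHS = (cos²w - sin²w)(cos²w + sin²w) = (cos²w - sin²w) · 1 = cos²w - sin²w = LHS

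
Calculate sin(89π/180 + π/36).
sin(89π/180 + π/36) = sin 89π/180 cos π/36 + cos 89π/180 sin π/36 = 0.9976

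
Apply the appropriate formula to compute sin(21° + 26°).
sin(21° + 26°) = sin 21° cos 26° + cos 21° sin 26° = 0.7314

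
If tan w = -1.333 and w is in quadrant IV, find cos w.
cos w = 0.6001 (using tan²w + 1 = sec²w)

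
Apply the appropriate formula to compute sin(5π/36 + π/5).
sin(5π/36 + π/5) = sin 5π/36 cos π/5 + cos 5π/36 sin π/5 = 0.8746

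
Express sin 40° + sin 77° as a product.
sin 40° + sin 77° = 2 sin(58.5°) cos(-18.5°)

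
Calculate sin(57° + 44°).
sin(57° + 44°) = sin 57° cos 44° + cos 57° sin 44° = 0.9816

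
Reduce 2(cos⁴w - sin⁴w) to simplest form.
2(cos⁴w - sin⁴w) = 2(cos(2w)) (using Factoring + double angle)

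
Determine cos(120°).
cos(120°) = -1/2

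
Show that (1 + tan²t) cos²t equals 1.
LHS = sec²t · cos²t = (1/cos²t) · cos²t = 1 = RHS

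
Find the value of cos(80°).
cos(80°) = 0.1736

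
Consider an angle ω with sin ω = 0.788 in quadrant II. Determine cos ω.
cos ω = ±√(1 - sin²ω) = -0.6157 (negative in QII)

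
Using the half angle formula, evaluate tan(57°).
tan(57°) = sin 114° / (1 + cos 114°) = 1.54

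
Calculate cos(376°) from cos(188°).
cos(376°) = cos²188° - sin²188° = 0.9613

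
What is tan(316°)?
tan(316°) = -0.9657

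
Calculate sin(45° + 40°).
sin(45° + 40°) = sin 45° cos 40° + cos 45° sin 40° = 0.9962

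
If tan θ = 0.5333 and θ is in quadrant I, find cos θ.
cos θ = 0.8824 (using tan²θ + 1 = sec²θ)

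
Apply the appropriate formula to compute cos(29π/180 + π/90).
cos(29π/180 + π/90) = cos 29π/180 cos π/90 - sin 29π/180 sin π/90 = 0.8572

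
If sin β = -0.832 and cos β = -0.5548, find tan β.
tan β = sin β / cos β = 1.5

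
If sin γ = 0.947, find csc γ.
csc γ = 1/sin γ = 1.056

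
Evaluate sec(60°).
sec(60°) = 2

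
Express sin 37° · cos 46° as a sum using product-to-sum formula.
sin 37° cos 46° = (1/2)[sin(37°+46°) + sin(37°-46°)]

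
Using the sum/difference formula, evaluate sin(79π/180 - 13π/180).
sin(79π/180 - 13π/180) = sin 79π/180 cos 13π/180 - cos 79π/180 sin 13π/180 = 0.9135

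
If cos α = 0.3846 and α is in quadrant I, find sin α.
sin α = 0.9231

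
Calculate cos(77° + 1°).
cos(77° + 1°) = cos 77° cos 1° - sin 77° sin 1° = 0.2079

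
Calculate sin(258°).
sin(258°) = -0.9781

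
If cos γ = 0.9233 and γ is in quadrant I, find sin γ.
sin γ = 0.3841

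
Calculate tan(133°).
tan(133°) = -1.072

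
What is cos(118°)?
cos(118°) = -0.4695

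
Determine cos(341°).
cos(341°) = 0.9455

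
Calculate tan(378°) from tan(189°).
tan(378°) = 2 tan 189° / (1 - tan²189°) = 0.3249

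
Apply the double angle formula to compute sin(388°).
sin(388°) = 2 sin 194° cos 194° = 0.4695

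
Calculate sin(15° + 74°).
sin(15° + 74°) = sin 15° cos 74° + cos 15° sin 74° = 0.9998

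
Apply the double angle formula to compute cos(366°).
cos(366°) = cos²183° - sin²183° = 0.9945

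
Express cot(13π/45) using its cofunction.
cot(13π/45) = tan(π/2 - 13π/45) = tan(19π/90)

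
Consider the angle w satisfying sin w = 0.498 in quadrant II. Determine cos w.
cos w = ±√(1 - sin²w) = -0.8672 (negative in QII)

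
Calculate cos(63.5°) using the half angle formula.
cos(63.5°) = √((1 + cos 127°)/2) = 0.4462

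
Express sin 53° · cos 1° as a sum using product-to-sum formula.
sin 53° cos 1° = (1/2)[sin(53°+1°) + sin(53°-1°)]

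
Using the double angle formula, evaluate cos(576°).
cos(576°) = cos²288° - sin²288° = -0.809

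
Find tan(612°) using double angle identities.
tan(612°) = 2 tan 306° / (1 - tan²306°) = 3.078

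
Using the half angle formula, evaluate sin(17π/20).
sin(17π/20) = √((1 - cos 17π/10)/2) = 0.454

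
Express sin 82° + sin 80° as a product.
sin 82° + sin 80° = 2 sin(81°) cos(1°)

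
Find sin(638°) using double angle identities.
sin(638°) = 2 sin 319° cos 319° = -0.9903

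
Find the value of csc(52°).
csc(52°) = 1.269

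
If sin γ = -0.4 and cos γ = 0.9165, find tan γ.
tan γ = sin γ / cos γ = -0.4364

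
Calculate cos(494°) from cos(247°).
cos(494°) = cos²247° - sin²247° = -0.6947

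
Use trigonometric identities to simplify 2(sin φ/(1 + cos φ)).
2(sin φ/(1 + cos φ)) = 2(tan(φ/2)) (using Half angle)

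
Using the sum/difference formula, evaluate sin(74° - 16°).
sin(74° - 16°) = sin 74° cos 16° - cos 74° sin 16° = 0.848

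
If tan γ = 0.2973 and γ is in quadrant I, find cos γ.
cos γ = 0.9585 (using tan²γ + 1 = sec²γ)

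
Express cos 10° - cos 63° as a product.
cos 10° - cos 63° = -2 sin(36.5°) sin(-26.5°)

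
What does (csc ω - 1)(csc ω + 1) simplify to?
(csc ω - 1)(csc ω + 1) = cot²ω (using Diff. of squares)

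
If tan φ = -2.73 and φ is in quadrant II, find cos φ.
cos φ = -0.344 (using tan²φ + 1 = sec²φ)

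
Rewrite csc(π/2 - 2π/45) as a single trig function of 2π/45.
csc(π/2 - 2π/45) = sec(2π/45)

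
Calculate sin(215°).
sin(215°) = -0.5736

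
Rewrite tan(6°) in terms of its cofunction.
tan(6°) = cot(90° - 6°) = cot(84°)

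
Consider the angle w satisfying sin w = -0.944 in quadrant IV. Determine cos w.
cos w = √(1 - sin²w) = 0.3299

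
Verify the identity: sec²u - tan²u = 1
LHS = 1/cos²u - sin²u/cos²u = (1 - sin²u)/cos²u = cos²u/cos²u = 1 = RHS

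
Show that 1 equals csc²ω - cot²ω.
RHS = 1/sin²ω - cos²ω/sin²ω = (1 - cos²ω)/sin²ω = sin²ω/sin²ω = 1 = LHS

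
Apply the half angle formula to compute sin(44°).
sin(44°) = √((1 - cos 88°)/2) = 0.6947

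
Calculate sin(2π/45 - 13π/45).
sin(2π/45 - 13π/45) = sin 2π/45 cos 13π/45 - cos 2π/45 sin 13π/45 = -0.6947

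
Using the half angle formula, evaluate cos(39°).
cos(39°) = √((1 + cos 78°)/2) = 0.7771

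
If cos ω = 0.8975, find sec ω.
sec ω = 1/cos ω = 1.114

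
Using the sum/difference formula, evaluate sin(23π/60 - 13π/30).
sin(23π/60 - 13π/30) = sin 23π/60 cos 13π/30 - cos 23π/60 sin 13π/30 = -0.1564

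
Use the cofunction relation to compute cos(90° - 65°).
cos(90° - 65°) = sin(65°) = 0.9063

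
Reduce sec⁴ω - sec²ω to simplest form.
sec⁴ω - sec²ω = tan⁴ω + tan²ω (using Pythagorean)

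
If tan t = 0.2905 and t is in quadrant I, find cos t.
cos t = 0.9603 (using tan²t + 1 = sec²t)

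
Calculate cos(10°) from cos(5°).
cos(10°) = 2cos²5° - 1 = 0.9848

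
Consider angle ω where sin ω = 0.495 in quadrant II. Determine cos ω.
cos ω = ±√(1 - sin²ω) = -0.8689 (negative in QII)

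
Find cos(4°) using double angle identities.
cos(4°) = cos²2° - sin²2° = 0.9976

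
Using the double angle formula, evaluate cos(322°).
cos(322°) = cos²161° - sin²161° = 0.788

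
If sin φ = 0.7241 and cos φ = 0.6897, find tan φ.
tan φ = sin φ / cos φ = 1.05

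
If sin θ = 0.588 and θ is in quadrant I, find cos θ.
cos θ = 0.8089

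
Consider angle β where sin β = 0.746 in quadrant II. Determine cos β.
cos β = ±√(1 - sin²β) = -0.6659 (negative in QII)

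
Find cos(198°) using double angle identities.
cos(198°) = cos²99° - sin²99° = -0.9511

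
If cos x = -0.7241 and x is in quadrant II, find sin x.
sin x = 0.6897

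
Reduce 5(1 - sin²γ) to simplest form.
5(1 - sin²γ) = 5(cos²γ) (using Pythagorean identity)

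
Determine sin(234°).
sin(234°) = -0.809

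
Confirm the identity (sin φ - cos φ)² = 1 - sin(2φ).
LHS = sin²φ - 2 sin φ cos φ + cos²φ = (sin²φ + cos²φ) - 2 sin φ cos φ = 1 - sin(2φ) = RHS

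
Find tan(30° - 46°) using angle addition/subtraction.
tan(30° - 46°) = (tan 30° - tan 46°)/(1 + tan 30° tan 46°) = -0.2867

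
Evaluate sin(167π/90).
sin(167π/90) = -0.4384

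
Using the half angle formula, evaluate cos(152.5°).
cos(152.5°) = -√((1 + cos 305°)/2) = -0.887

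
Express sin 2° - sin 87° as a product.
sin 2° - sin 87° = 2 cos(44.5°) sin(-42.5°)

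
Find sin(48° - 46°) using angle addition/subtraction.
sin(48° - 46°) = sin 48° cos 46° - cos 48° sin 46° = 0.0349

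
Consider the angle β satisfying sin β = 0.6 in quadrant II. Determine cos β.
cos β = ±√(1 - sin²β) = -0.8 (negative in QII)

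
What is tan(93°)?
tan(93°) = -19.08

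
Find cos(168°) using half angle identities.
cos(168°) = -√((1 + cos 336°)/2) = -0.9781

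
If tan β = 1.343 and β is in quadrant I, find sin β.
sin β = 0.8021 (using tan²β + 1 = sec²β)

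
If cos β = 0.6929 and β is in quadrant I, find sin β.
sin β = 0.721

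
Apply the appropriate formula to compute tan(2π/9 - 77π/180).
tan(2π/9 - 77π/180) = (tan 2π/9 - tan 77π/180)/(1 + tan 2π/9 tan 77π/180) = -0.7536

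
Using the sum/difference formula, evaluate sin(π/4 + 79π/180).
sin(π/4 + 79π/180) = sin π/4 cos 79π/180 + cos π/4 sin 79π/180 = 0.829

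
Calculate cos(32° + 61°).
cos(32° + 61°) = cos 32° cos 61° - sin 32° sin 61° = -0.05234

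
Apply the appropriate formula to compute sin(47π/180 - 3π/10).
sin(47π/180 - 3π/10) = sin 47π/180 cos 3π/10 - cos 47π/180 sin 3π/10 = -0.1219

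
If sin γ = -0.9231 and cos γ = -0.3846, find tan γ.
tan γ = sin γ / cos γ = 2.4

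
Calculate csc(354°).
csc(354°) = -9.567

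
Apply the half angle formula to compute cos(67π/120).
cos(67π/120) = -√((1 + cos 67π/60)/2) = -0.1822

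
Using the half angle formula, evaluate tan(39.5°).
tan(39.5°) = sin 79° / (1 + cos 79°) = 0.8243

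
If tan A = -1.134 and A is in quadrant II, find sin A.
sin A = 0.75 (using tan²A + 1 = sec²A)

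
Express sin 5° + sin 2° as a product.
sin 5° + sin 2° = 2 sin(3.5°) cos(1.5°)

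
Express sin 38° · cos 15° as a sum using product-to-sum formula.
sin 38° cos 15° = (1/2)[sin(38°+15°) + sin(38°-15°)]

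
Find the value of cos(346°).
cos(346°) = 0.9703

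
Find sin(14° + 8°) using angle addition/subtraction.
sin(14° + 8°) = sin 14° cos 8° + cos 14° sin 8° = 0.3746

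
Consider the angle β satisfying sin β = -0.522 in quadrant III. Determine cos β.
cos β = ±√(1 - sin²β) = -0.8529 (negative in QIII)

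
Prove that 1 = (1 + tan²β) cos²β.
RHS = sec²β · cos²β = (1/cos²β) · cos²β = 1 = LHS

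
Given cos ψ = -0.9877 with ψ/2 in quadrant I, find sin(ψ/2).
sin(ψ/2) = ±√((1 - cos ψ)/2); positive since ψ/2 ∈ QI, so sin(ψ/2) = 0.9969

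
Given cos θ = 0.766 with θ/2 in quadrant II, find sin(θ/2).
sin(θ/2) = ±√((1 - cos θ)/2); positive since θ/2 ∈ QII, so sin(θ/2) = 0.3421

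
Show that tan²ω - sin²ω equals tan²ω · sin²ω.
LHS = sin²ω/cos²ω - sin²ω = sin²ω(1/cos²ω - 1) = sin²ω · (1 - cos²ω)/cos²ω = sin²ω · sin²ω/cos²ω = sin²ω · tan²ω = RHS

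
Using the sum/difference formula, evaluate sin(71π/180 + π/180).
sin(71π/180 + π/180) = sin 71π/180 cos π/180 + cos 71π/180 sin π/180 = 0.9511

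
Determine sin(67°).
sin(67°) = 0.9205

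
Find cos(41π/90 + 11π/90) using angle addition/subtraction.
cos(41π/90 + 11π/90) = cos 41π/90 cos 11π/90 - sin 41π/90 sin 11π/90 = -0.2419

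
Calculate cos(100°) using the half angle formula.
cos(100°) = -√((1 + cos 200°)/2) = -0.1736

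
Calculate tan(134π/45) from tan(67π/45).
tan(134π/45) = 2 tan 67π/45 / (1 - tan²67π/45) = -0.06993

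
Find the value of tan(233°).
tan(233°) = 1.327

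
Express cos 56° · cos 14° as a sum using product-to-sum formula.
cos 56° cos 14° = (1/2)[cos(56°-14°) + cos(56°+14°)]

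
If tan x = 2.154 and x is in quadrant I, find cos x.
cos x = 0.4211 (using tan²x + 1 = sec²x)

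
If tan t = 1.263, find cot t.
cot t = 1/tan t = 0.7918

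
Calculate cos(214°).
cos(214°) = -0.829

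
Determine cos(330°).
cos(330°) = √3/2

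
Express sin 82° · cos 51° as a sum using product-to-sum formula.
sin 82° cos 51° = (1/2)[sin(82°+51°) + sin(82°-51°)]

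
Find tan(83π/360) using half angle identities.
tan(83π/360) = sin 83π/180 / (1 + cos 83π/180) = 0.8847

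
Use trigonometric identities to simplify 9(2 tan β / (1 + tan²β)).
9(2 tan β / (1 + tan²β)) = 9(sin(2β)) (using Double angle)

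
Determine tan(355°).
tan(355°) = -0.08749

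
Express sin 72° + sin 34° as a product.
sin 72° + sin 34° = 2 sin(53°) cos(19°)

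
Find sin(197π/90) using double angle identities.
sin(197π/90) = 2 sin 197π/180 cos 197π/180 = 0.5592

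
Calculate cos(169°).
cos(169°) = -0.9816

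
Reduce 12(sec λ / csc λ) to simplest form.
12(sec λ / csc λ) = 12(tan λ) (using Reciprocal identities)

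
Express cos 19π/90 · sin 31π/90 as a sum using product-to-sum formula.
cos 19π/90 sin 31π/90 = (1/2)[sin(19π/90+31π/90) - sin(19π/90-31π/90)]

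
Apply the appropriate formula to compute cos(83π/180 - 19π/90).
cos(83π/180 - 19π/90) = cos 83π/180 cos 19π/90 + sin 83π/180 sin 19π/90 = √2/2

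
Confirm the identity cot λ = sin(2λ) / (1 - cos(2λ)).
RHS = 2 sin λ cos λ / (2sin²λ) = cos λ/sin λ = cot λ = LHS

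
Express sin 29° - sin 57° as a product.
sin 29° - sin 57° = 2 cos(43°) sin(-14°)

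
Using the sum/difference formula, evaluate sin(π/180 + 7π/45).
sin(π/180 + 7π/45) = sin π/180 cos 7π/45 + cos π/180 sin 7π/45 = 0.4848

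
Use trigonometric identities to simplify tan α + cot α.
tan α + cot α = sec α csc α (using Quotient identities)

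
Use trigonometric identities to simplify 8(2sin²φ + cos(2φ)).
8(2sin²φ + cos(2φ)) = 8 (using Double angle)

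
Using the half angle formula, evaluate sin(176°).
sin(176°) = √((1 - cos 352°)/2) = 0.06976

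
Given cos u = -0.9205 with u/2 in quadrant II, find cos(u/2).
cos(u/2) = ±√((1 + cos u)/2); negative since u/2 ∈ QII, so cos(u/2) = -0.1994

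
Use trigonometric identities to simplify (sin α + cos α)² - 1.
(sin α + cos α)² - 1 = sin(2α) (using Pythagorean + double angle)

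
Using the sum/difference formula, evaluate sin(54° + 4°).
sin(54° + 4°) = sin 54° cos 4° + cos 54° sin 4° = 0.848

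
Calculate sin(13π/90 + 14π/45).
sin(13π/90 + 14π/45) = sin 13π/90 cos 14π/45 + cos 13π/90 sin 14π/45 = 0.9903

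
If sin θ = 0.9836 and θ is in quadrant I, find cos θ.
cos θ = 0.1804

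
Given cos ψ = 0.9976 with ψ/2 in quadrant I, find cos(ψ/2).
cos(ψ/2) = ±√((1 + cos ψ)/2); positive since ψ/2 ∈ QI, so cos(ψ/2) = 0.9994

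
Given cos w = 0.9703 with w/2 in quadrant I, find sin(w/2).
sin(w/2) = ±√((1 - cos w)/2); positive since w/2 ∈ QI, so sin(w/2) = 0.1219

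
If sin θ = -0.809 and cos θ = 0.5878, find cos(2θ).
cos(2θ) = cos²θ - sin²θ = -0.309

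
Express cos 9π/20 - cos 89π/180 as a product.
cos 9π/20 - cos 89π/180 = -2 sin(17π/36) sin(-π/45)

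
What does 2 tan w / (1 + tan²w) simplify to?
2 tan w / (1 + tan²w) = sin(2w) (using Double angle)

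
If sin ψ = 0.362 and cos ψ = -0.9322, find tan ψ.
tan ψ = sin ψ / cos ψ = -0.3883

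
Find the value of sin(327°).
sin(327°) = -0.5446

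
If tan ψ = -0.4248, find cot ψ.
cot ψ = 1/tan ψ = -2.354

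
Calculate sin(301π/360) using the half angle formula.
sin(301π/360) = √((1 - cos 301π/180)/2) = 0.4924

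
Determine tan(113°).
tan(113°) = -2.356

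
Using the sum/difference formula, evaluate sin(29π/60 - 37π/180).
sin(29π/60 - 37π/180) = sin 29π/60 cos 37π/180 - cos 29π/60 sin 37π/180 = 0.766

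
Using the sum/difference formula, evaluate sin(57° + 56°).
sin(57° + 56°) = sin 57° cos 56° + cos 57° sin 56° = 0.9205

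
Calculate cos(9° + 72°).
cos(9° + 72°) = cos 9° cos 72° - sin 9° sin 72° = 0.1564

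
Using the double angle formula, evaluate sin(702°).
sin(702°) = 2 sin 351° cos 351° = -0.309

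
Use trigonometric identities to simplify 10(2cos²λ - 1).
10(2cos²λ - 1) = 10(cos(2λ)) (using Double angle)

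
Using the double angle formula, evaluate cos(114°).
cos(114°) = cos²57° - sin²57° = -0.4067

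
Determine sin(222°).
sin(222°) = -0.6691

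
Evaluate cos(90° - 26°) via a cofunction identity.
cos(90° - 26°) = sin(26°) = 0.4384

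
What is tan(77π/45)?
tan(77π/45) = -1.28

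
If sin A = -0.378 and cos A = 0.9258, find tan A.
tan A = sin A / cos A = -0.4083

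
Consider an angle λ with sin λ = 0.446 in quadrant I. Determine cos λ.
cos λ = √(1 - sin²λ) = 0.895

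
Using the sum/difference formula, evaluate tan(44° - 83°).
tan(44° - 83°) = (tan 44° - tan 83°)/(1 + tan 44° tan 83°) = -0.8098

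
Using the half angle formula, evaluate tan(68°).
tan(68°) = sin 136° / (1 + cos 136°) = 2.475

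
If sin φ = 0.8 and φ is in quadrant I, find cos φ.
cos φ = 0.6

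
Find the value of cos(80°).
cos(80°) = 0.1736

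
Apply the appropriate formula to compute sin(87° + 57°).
sin(87° + 57°) = sin 87° cos 57° + cos 87° sin 57° = 0.5878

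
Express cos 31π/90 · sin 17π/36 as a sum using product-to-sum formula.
cos 31π/90 sin 17π/36 = (1/2)[sin(31π/90+17π/36) - sin(31π/90-17π/36)]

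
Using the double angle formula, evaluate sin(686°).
sin(686°) = 2 sin 343° cos 343° = -0.5592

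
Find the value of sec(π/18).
sec(π/18) = 1.015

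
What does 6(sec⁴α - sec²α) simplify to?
6(sec⁴α - sec²α) = 6(tan⁴α + tan²α) (using Pythagorean)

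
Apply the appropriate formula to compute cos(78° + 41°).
cos(78° + 41°) = cos 78° cos 41° - sin 78° sin 41° = -0.4848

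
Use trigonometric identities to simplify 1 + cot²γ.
1 + cot²γ = csc²γ (using Pythagorean identity)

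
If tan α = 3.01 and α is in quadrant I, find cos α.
cos α = 0.3153 (using tan²α + 1 = sec²α)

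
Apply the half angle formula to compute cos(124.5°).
cos(124.5°) = -√((1 + cos 249°)/2) = -0.5664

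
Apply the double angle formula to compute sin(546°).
sin(546°) = 2 sin 273° cos 273° = -0.1045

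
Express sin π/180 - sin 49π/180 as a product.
sin π/180 - sin 49π/180 = 2 cos(5π/36) sin(-2π/15)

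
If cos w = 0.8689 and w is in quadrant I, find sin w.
sin w = 0.495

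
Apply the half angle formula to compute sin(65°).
sin(65°) = √((1 - cos 130°)/2) = 0.9063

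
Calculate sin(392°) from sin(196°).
sin(392°) = 2 sin 196° cos 196° = 0.5299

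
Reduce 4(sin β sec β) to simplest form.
4(sin β sec β) = 4(tan β) (using Reciprocal + quotient)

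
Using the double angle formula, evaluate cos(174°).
cos(174°) = cos²87° - sin²87° = -0.9945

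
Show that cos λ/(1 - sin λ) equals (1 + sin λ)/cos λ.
RHS = (1 + sin λ)(1 - sin λ) / (cos λ(1 - sin λ)) = (1 - sin²λ) / (cos λ(1 - sin λ)) = cos²λ / (cos λ(1 - sin λ)) = cos λ/(1 - sin λ) = LHS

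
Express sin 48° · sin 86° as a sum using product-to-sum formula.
sin 48° sin 86° = (1/2)[cos(48°-86°) - cos(48°+86°)]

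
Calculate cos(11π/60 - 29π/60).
cos(11π/60 - 29π/60) = cos 11π/60 cos 29π/60 + sin 11π/60 sin 29π/60 = 0.5878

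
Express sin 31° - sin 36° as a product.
sin 31° - sin 36° = 2 cos(33.5°) sin(-2.5°)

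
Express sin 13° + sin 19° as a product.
sin 13° + sin 19° = 2 sin(16°) cos(-3°)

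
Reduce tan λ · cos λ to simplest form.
tan λ · cos λ = sin λ (using Quotient identity)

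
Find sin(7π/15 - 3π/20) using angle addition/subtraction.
sin(7π/15 - 3π/20) = sin 7π/15 cos 3π/20 - cos 7π/15 sin 3π/20 = 0.8387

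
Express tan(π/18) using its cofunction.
tan(π/18) = cot(π/2 - π/18) = cot(4π/9)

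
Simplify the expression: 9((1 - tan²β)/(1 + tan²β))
9((1 - tan²β)/(1 + tan²β)) = 9(cos(2β)) (using Double angle)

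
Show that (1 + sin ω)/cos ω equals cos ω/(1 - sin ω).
LHS = (1 + sin ω)(1 - sin ω) / (cos ω(1 - sin ω)) = (1 - sin²ω) / (cos ω(1 - sin ω)) = cos²ω / (cos ω(1 - sin ω)) = cos ω/(1 - sin ω) = RHS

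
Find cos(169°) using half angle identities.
cos(169°) = -√((1 + cos 338°)/2) = -0.9816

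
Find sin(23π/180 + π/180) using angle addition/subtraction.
sin(23π/180 + π/180) = sin 23π/180 cos π/180 + cos 23π/180 sin π/180 = 0.4067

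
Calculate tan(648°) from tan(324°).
tan(648°) = 2 tan 324° / (1 - tan²324°) = -3.078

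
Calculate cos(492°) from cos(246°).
cos(492°) = cos²246° - sin²246° = -0.6691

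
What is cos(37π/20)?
cos(37π/20) = 0.891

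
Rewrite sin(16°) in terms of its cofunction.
sin(16°) = cos(90° - 16°) = cos(74°)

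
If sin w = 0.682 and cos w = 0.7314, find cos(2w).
cos(2w) = cos²w - sin²w = 0.06982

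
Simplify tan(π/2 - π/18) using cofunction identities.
tan(π/2 - π/18) = cot(π/18)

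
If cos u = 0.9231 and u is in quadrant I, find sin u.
sin u = 0.3846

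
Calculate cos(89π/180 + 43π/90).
cos(89π/180 + 43π/90) = cos 89π/180 cos 43π/90 - sin 89π/180 sin 43π/90 = -0.9962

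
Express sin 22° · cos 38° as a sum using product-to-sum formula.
sin 22° cos 38° = (1/2)[sin(22°+38°) + sin(22°-38°)]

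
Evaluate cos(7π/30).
cos(7π/30) = 0.7431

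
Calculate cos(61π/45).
cos(61π/45) = -0.4384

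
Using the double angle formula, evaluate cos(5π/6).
cos(5π/6) = cos²5π/12 - sin²5π/12 = -√3/2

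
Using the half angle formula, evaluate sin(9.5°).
sin(9.5°) = √((1 - cos 19°)/2) = 0.165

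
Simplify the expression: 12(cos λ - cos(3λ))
12(cos λ - cos(3λ)) = 12(2 sin(2λ) sin λ) (using Sum-to-product)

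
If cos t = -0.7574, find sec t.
sec t = 1/cos t = -1.32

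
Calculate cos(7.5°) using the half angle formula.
cos(7.5°) = √((1 + cos 15°)/2) = 0.9914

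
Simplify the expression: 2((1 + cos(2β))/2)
2((1 + cos(2β))/2) = 2(cos²β) (using Power reduction)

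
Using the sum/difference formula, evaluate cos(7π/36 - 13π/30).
cos(7π/36 - 13π/30) = cos 7π/36 cos 13π/30 + sin 7π/36 sin 13π/30 = 0.7314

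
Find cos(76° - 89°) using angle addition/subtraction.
cos(76° - 89°) = cos 76° cos 89° + sin 76° sin 89° = 0.9744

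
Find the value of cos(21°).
cos(21°) = 0.9336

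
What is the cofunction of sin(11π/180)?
sin(11π/180) = cos(π/2 - 11π/180) = cos(79π/180)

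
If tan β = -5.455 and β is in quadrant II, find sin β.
sin β = 0.9836 (using tan²β + 1 = sec²β)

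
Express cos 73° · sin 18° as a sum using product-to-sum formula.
cos 73° sin 18° = (1/2)[sin(73°+18°) - sin(73°-18°)]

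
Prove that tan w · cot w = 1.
LHS = (sin w/cos w) · (cos w/sin w) = 1 = RHS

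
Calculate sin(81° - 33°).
sin(81° - 33°) = sin 81° cos 33° - cos 81° sin 33° = 0.7431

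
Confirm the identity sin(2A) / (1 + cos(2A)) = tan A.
LHS = 2 sin A cos A / (2cos²A) = sin A/cos A = tan A = RHS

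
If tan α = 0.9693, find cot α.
cot α = 1/tan α = 1.032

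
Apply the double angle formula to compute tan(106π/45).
tan(106π/45) = 2 tan 53π/45 / (1 - tan²53π/45) = 2.05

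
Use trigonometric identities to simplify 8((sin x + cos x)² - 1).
8((sin x + cos x)² - 1) = 8(sin(2x)) (using Pythagorean + double angle)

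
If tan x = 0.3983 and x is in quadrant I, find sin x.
sin x = 0.37 (using tan²x + 1 = sec²x)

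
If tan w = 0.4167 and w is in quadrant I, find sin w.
sin w = 0.3846 (using tan²w + 1 = sec²w)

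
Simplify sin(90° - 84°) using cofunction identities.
sin(90° - 84°) = cos(84°)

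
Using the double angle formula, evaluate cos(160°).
cos(160°) = cos²80° - sin²80° = -0.9397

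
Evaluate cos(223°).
cos(223°) = -0.7314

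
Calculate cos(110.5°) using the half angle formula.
cos(110.5°) = -√((1 + cos 221°)/2) = -0.3502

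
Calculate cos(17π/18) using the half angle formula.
cos(17π/18) = -√((1 + cos 17π/9)/2) = -0.9848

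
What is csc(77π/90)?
csc(77π/90) = 2.281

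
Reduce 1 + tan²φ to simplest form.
1 + tan²φ = sec²φ (using Pythagorean identity)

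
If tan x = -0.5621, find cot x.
cot x = 1/tan x = -1.779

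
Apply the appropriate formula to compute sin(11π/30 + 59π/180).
sin(11π/30 + 59π/180) = sin 11π/30 cos 59π/180 + cos 11π/30 sin 59π/180 = 0.8192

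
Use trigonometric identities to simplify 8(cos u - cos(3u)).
8(cos u - cos(3u)) = 8(2 sin(2u) sin u) (using Sum-to-product)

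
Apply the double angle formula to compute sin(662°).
sin(662°) = 2 sin 331° cos 331° = -0.848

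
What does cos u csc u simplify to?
cos u csc u = cot u (using Reciprocal + quotient)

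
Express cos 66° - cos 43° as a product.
cos 66° - cos 43° = -2 sin(54.5°) sin(11.5°)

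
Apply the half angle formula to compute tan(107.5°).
tan(107.5°) = sin 215° / (1 + cos 215°) = -3.172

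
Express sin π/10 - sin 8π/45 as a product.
sin π/10 - sin 8π/45 = 2 cos(5π/36) sin(-7π/180)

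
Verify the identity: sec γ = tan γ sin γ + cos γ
RHS = sin²γ/cos γ + cos γ = (sin²γ + cos²γ)/cos γ = 1/cos γ = sec γ = LHS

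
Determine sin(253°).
sin(253°) = -0.9563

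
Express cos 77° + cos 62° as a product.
cos 77° + cos 62° = 2 cos(69.5°) cos(7.5°)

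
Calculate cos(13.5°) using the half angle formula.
cos(13.5°) = √((1 + cos 27°)/2) = 0.9724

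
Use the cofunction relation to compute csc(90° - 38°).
csc(90° - 38°) = sec(38°) = 1.269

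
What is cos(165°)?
cos(165°) = -(√6+√2)/4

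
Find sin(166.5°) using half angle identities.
sin(166.5°) = √((1 - cos 333°)/2) = 0.2334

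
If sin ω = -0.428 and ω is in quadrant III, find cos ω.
cos ω = -0.9038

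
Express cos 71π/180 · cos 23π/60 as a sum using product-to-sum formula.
cos 71π/180 cos 23π/60 = (1/2)[cos(71π/180-23π/60) + cos(71π/180+23π/60)]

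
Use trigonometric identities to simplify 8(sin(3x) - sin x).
8(sin(3x) - sin x) = 8(2 cos(2x) sin x) (using Sum-to-product)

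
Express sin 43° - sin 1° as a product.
sin 43° - sin 1° = 2 cos(22°) sin(21°)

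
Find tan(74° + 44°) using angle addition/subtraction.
tan(74° + 44°) = (tan 74° + tan 44°)/(1 - tan 74° tan 44°) = -1.881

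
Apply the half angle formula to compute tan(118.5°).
tan(118.5°) = sin 237° / (1 + cos 237°) = -1.842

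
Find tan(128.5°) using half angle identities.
tan(128.5°) = sin 257° / (1 + cos 257°) = -1.257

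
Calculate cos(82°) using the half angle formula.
cos(82°) = √((1 + cos 164°)/2) = 0.1392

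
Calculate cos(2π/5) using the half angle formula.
cos(2π/5) = √((1 + cos 4π/5)/2) = 0.309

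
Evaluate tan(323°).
tan(323°) = -0.7536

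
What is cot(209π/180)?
cot(209π/180) = 1.804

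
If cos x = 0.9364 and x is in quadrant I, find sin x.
sin x = 0.3509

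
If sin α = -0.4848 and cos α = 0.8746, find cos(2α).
cos(2α) = cos²α - sin²α = 0.5299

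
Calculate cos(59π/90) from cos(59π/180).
cos(59π/90) = 1 - 2sin²59π/180 = -0.4695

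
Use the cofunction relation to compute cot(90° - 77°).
cot(90° - 77°) = tan(77°) = 4.331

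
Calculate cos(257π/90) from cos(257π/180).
cos(257π/90) = cos²257π/180 - sin²257π/180 = -0.8988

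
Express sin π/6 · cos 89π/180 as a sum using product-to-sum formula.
sin π/6 cos 89π/180 = (1/2)[sin(π/6+89π/180) + sin(π/6-89π/180)]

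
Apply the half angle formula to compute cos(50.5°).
cos(50.5°) = √((1 + cos 101°)/2) = 0.6361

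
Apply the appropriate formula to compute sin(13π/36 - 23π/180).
sin(13π/36 - 23π/180) = sin 13π/36 cos 23π/180 - cos 13π/36 sin 23π/180 = 0.6691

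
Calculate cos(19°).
cos(19°) = 0.9455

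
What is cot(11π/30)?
cot(11π/30) = 0.4452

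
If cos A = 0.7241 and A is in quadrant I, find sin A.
sin A = 0.6897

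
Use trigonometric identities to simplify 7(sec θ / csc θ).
7(sec θ / csc θ) = 7(tan θ) (using Reciprocal identities)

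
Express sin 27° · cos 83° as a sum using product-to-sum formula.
sin 27° cos 83° = (1/2)[sin(27°+83°) + sin(27°-83°)]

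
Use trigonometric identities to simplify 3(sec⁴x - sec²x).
3(sec⁴x - sec²x) = 3(tan⁴x + tan²x) (using Pythagorean)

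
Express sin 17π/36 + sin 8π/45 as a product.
sin 17π/36 + sin 8π/45 = 2 sin(13π/40) cos(53π/360)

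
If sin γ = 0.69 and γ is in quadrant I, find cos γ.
cos γ = 0.7238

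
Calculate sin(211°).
sin(211°) = -0.515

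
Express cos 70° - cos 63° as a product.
cos 70° - cos 63° = -2 sin(66.5°) sin(3.5°)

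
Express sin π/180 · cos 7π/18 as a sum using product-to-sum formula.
sin π/180 cos 7π/18 = (1/2)[sin(π/180+7π/18) + sin(π/180-7π/18)]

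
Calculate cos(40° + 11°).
cos(40° + 11°) = cos 40° cos 11° - sin 40° sin 11° = 0.6293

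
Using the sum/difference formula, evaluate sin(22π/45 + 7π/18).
sin(22π/45 + 7π/18) = sin 22π/45 cos 7π/18 + cos 22π/45 sin 7π/18 = 0.3746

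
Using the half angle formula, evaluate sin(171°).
sin(171°) = √((1 - cos 342°)/2) = 0.1564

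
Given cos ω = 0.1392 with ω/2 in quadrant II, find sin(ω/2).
sin(ω/2) = ±√((1 - cos ω)/2); positive since ω/2 ∈ QII, so sin(ω/2) = 0.656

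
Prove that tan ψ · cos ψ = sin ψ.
LHS = (sin ψ/cos ψ) · cos ψ = sin ψ = RHS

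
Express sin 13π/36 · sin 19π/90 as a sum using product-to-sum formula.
sin 13π/36 sin 19π/90 = (1/2)[cos(13π/36-19π/90) - cos(13π/36+19π/90)]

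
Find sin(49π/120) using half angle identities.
sin(49π/120) = √((1 - cos 49π/60)/2) = 0.9588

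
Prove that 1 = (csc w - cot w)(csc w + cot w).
RHS = csc²w - cot²w = (1 + cot²w) - cot²w = 1 = LHS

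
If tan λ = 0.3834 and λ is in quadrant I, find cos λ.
cos λ = 0.9337 (using tan²λ + 1 = sec²λ)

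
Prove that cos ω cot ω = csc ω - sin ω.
RHS = 1/sin ω - sin ω = (1 - sin²ω)/sin ω = cos²ω/sin ω = cos ω · (cos ω/sin ω) = cos ω cot ω = LHS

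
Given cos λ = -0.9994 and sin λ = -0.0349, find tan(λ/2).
tan(λ/2) = sin λ / (1 + cos λ) = -58.17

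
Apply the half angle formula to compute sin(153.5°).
sin(153.5°) = √((1 - cos 307°)/2) = 0.4462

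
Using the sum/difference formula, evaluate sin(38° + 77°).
sin(38° + 77°) = sin 38° cos 77° + cos 38° sin 77° = 0.9063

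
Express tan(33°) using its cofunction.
tan(33°) = cot(90° - 33°) = cot(57°)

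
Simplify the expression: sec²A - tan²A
sec²A - tan²A = 1 (using Pythagorean identity)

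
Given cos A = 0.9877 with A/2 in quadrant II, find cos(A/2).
cos(A/2) = ±√((1 + cos A)/2); negative since A/2 ∈ QII, so cos(A/2) = -0.9969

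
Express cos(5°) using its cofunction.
cos(5°) = sin(90° - 5°) = sin(85°)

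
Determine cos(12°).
cos(12°) = 0.9781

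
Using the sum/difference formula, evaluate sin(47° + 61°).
sin(47° + 61°) = sin 47° cos 61° + cos 47° sin 61° = 0.9511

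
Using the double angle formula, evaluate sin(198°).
sin(198°) = 2 sin 99° cos 99° = -0.309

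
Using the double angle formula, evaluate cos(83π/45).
cos(83π/45) = cos²83π/90 - sin²83π/90 = 0.8829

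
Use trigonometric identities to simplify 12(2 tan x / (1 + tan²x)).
12(2 tan x / (1 + tan²x)) = 12(sin(2x)) (using Double angle)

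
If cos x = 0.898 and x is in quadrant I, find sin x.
sin x = 0.44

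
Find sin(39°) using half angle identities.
sin(39°) = √((1 - cos 78°)/2) = 0.6293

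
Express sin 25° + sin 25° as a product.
sin 25° + sin 25° = 2 sin(25°) cos(0°)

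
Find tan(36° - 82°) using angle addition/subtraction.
tan(36° - 82°) = (tan 36° - tan 82°)/(1 + tan 36° tan 82°) = -1.036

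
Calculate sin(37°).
sin(37°) = 0.6018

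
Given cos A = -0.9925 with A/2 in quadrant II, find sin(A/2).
sin(A/2) = ±√((1 - cos A)/2); positive since A/2 ∈ QII, so sin(A/2) = 0.9981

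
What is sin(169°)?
sin(169°) = 0.1908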